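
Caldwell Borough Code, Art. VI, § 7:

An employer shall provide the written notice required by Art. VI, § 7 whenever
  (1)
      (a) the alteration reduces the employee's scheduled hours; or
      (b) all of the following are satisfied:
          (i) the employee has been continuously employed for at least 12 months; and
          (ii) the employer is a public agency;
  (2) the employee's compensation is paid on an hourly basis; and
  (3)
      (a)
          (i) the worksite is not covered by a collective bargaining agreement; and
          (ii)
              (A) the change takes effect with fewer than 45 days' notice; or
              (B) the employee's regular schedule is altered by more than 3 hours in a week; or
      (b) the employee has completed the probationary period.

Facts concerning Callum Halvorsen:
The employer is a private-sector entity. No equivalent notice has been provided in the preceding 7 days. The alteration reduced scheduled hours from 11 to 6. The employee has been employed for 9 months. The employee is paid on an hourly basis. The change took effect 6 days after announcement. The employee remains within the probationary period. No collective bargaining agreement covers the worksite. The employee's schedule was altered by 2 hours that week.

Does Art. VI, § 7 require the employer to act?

Yes — required.

(a) hours reduced — met.
(i) tenure ≥ 12 mo. — fails.
(ii) public agency — not satisfied.
So (b) is not satisfied (F AND F).
So (1) is satisfied (T OR F).
(2) hourly-paid — holds.
(i) no CBA — holds.
(A) < 45 days' notice — satisfied.
(B) schedule shift > 3h — not satisfied.
So (ii) is satisfied (T OR F).
(a) = T AND T = true.
(b) past probation — fails.
(3) = T OR F = true.
Overall: T AND T AND T → true.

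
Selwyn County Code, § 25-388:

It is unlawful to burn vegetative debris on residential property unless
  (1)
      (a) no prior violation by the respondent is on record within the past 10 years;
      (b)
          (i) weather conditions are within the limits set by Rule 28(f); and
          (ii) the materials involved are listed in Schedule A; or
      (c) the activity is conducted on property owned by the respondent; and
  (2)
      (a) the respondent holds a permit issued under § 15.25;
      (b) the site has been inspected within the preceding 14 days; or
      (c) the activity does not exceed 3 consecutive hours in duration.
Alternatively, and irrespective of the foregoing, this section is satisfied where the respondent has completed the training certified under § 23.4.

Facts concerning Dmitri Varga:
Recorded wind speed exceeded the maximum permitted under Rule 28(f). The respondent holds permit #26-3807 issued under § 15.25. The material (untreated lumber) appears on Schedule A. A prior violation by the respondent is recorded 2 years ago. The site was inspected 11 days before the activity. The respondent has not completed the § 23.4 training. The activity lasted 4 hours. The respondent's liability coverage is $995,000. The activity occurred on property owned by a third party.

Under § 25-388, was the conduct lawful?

(a) no prior violation — fails.
(i) weather ok — fails.
(ii) Schedule A material — met.
So (b) is not satisfied (F AND T).
(c) own property — not satisfied.
So (1) is not satisfied (F OR F OR F).
(a) holds permit — satisfied.
(b) site inspected — met.
(c) ≤ 3 hrs duration — not satisfied.
So (2) is satisfied (T OR T OR F).
Overall = F AND T = false.
Exception (training certified) — not satisfied.
Result: main false OR exception false → false.

No — unlawful.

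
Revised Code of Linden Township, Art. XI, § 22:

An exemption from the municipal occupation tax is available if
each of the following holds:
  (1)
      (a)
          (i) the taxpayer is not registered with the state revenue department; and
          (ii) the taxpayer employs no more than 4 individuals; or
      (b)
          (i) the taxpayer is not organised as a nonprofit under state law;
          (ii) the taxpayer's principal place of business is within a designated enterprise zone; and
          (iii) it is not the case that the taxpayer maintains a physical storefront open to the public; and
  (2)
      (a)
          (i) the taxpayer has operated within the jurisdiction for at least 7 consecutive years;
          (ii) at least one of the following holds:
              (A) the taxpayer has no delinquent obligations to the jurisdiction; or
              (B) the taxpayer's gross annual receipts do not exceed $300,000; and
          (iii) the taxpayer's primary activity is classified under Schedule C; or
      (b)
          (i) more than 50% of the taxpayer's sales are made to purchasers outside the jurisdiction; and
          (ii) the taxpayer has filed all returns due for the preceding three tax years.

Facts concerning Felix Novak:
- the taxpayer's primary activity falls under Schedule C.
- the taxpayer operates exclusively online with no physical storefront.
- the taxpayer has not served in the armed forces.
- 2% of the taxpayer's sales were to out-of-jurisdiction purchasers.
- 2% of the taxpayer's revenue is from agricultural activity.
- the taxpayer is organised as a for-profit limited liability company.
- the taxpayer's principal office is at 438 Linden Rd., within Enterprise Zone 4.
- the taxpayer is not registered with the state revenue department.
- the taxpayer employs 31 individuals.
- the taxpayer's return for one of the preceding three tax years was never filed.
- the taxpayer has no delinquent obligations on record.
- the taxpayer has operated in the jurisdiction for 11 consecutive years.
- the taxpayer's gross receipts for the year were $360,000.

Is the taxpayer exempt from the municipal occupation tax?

Yes — exempt.

(i) not (state-registered) — met.
(ii) ≤ 4 employees — fails.
(a) = T AND F = false.
(i) not (nonprofit) — holds.
(ii) in enterprise zone — met.
(iii) not (has storefront) — satisfied.
(b): T AND T AND T → true.
(1) = F OR T = true.
(i) ≥ 7 yrs in jurisdiction — met.
(A) no delinquency — met.
(B) receipts ≤ $300,000 — not met.
So (ii) is satisfied (T OR F).
(iii) Schedule C activity — holds.
(a): T AND T AND T → true.
(i) >50% out-of-jur. sales — fails.
(ii) returns current — not satisfied.
So (b) is not satisfied (F AND F).
(2) = T OR F = true.
Overall: T AND T → true.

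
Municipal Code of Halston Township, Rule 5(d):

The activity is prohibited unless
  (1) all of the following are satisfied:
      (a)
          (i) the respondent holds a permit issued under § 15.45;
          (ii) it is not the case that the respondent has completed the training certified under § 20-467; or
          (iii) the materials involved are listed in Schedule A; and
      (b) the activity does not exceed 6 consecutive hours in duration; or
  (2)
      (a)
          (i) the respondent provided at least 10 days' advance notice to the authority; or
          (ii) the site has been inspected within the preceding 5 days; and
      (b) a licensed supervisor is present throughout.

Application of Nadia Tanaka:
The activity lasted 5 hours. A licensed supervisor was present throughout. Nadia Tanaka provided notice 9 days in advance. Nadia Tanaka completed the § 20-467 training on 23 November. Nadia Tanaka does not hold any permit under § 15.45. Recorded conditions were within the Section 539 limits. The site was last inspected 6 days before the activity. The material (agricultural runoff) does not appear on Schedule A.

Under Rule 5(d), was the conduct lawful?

No — unlawful.

(i) holds permit — not satisfied.
(ii) not (training certified) — not satisfied.
(iii) Schedule A material — fails.
So (a) is not satisfied (F OR F OR F).
(b) ≤ 6 hrs duration — holds.
So (1) is not satisfied (F AND T).
(i) ≥10 days' notice — fails.
(ii) site inspected — not met.
(a) = F OR F = false.
(b) supervisor present — met.
(2): F AND T → false.
Overall = F OR F = false.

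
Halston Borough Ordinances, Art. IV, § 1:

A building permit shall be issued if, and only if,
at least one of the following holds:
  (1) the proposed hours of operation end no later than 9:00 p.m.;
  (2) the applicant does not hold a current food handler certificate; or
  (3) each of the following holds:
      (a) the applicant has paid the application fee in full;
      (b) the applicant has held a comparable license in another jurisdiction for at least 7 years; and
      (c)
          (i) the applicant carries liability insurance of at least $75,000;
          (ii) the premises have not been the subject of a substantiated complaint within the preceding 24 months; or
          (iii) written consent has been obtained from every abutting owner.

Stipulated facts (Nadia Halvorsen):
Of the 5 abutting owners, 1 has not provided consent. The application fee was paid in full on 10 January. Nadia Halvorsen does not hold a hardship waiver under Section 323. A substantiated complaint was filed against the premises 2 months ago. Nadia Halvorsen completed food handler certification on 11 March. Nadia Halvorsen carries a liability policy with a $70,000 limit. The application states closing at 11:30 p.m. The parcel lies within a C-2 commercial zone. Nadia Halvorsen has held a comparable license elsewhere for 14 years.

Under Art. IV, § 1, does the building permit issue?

No — denied.

(1) closes by 9 p.m. — fails.
(2) not (food handler cert.) — not met.
(a) fee paid — holds.
(b) prior license ≥ 7 yr — satisfied.
(i) insurance ≥ $75,000 — fails.
(ii) no complaint in 24 mo. — not satisfied.
(iii) all abutters consent — not satisfied.
So (c) is not satisfied (F OR F OR F).
(3): T AND T AND F → false.
So Overall is not satisfied (F OR F OR F).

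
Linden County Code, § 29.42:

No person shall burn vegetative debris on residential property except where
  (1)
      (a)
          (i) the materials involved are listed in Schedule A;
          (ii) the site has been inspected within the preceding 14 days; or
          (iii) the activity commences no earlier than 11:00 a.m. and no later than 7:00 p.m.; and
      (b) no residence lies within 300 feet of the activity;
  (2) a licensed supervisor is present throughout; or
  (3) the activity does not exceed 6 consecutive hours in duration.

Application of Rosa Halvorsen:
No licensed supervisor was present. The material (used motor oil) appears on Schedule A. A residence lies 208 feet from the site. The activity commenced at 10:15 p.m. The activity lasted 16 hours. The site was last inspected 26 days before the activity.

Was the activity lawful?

(i) Schedule A material — satisfied.
(ii) site inspected — not met.
(iii) start within hours — fails.
So (a) is satisfied (T OR F OR F).
(b) no residence in 300 ft — fails.
So (1) is not satisfied (T AND F).
(2) supervisor present — not satisfied.
(3) ≤ 6 hrs duration — not satisfied.
Overall: F OR F OR F → false.

No — unlawful.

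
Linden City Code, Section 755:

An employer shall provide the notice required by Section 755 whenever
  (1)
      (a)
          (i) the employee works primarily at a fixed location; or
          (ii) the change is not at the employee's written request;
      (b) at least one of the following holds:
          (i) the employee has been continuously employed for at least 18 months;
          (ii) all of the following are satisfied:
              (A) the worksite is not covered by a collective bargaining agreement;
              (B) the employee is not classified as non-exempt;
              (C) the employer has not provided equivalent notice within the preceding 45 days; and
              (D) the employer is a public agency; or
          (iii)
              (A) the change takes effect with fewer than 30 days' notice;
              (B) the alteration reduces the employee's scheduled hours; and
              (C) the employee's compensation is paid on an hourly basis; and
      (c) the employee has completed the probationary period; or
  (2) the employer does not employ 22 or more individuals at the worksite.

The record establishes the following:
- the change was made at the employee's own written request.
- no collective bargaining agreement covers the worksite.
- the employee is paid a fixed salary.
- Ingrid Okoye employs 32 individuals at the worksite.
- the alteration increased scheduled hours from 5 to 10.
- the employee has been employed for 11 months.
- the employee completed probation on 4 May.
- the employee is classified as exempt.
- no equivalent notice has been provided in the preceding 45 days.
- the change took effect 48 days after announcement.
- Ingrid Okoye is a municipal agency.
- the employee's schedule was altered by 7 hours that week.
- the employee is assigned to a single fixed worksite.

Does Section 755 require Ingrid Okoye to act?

Yes — required.

(i) fixed location — satisfied.
(ii) not employee-requested — fails.
So (a) is satisfied (T OR F).
(i) tenure ≥ 18 mo. — fails.
(A) no CBA — holds.
(B) not (non-exempt) — holds.
(C) no recent notice — holds.
(D) public agency — met.
So (ii) is satisfied (T AND T AND T AND T).
(A) < 30 days' notice — fails.
(B) hours reduced — fails.
(C) hourly-paid — fails.
So (iii) is not satisfied (F AND F AND F).
(b): F OR T OR F → true.
(c) past probation — met.
(1) = T AND T AND T = true.
(2) not (≥ 22 at site) — not met.
Overall = T OR F = true.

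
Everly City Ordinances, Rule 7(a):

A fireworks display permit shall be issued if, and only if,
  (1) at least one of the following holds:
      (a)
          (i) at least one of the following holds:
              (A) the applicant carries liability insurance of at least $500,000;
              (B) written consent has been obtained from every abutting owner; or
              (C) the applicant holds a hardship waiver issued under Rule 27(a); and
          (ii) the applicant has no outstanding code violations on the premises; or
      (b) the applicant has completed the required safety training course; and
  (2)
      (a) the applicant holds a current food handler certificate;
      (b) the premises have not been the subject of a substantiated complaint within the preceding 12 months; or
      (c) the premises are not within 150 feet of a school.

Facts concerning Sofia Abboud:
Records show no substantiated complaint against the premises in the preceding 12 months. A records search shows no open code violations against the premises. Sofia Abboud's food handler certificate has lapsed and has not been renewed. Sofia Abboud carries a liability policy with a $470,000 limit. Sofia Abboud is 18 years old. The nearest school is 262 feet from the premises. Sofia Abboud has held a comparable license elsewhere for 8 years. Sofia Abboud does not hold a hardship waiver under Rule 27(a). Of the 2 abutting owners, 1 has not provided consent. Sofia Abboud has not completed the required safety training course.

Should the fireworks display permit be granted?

(A) insurance ≥ $500,000 — not satisfied.
(B) all abutters consent — not satisfied.
(C) hardship waiver — not satisfied.
(i): F OR F OR F → false.
(ii) no code violations — holds.
(a) = F AND T = false.
(b) safety training — not satisfied.
(1): F OR F → false.
(a) food handler cert. — fails.
(b) no complaint in 12 mo. — satisfied.
(c) ≥150 ft from school — holds.
(2) = F OR T OR T = true.
Overall = F AND T = false.

No — denied.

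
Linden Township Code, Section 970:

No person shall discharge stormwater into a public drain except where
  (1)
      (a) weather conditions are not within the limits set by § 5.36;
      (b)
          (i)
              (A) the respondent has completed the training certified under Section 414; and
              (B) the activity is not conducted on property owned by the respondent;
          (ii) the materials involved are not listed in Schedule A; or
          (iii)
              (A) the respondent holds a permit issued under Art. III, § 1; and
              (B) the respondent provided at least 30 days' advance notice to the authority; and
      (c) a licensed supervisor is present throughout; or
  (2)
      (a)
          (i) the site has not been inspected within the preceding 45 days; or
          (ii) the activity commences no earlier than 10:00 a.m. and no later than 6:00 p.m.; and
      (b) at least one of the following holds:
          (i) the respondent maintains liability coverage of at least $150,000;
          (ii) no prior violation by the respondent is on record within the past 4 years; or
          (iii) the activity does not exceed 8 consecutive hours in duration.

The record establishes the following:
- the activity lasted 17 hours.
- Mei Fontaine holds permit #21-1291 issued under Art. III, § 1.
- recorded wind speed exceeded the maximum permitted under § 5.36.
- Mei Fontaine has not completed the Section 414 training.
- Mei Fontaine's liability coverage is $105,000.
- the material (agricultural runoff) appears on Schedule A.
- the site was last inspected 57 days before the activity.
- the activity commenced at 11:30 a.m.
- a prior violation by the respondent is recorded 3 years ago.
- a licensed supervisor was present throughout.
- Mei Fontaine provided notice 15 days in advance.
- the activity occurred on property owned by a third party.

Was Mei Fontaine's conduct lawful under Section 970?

No — unlawful.

(a) not (weather ok) — holds.
(A) training certified — not satisfied.
(B) not (own property) — satisfied.
(i): F AND T → false.
(ii) not (Schedule A material) — not met.
(A) holds permit — holds.
(B) ≥30 days' notice — not met.
So (iii) is not satisfied (T AND F).
So (b) is not satisfied (F OR F OR F).
(c) supervisor present — holds.
(1) = T AND F AND T = false.
(i) not (site inspected) — met.
(ii) start within hours — satisfied.
(a) = T OR T = true.
(i) coverage ≥ $150,000 — not met.
(ii) no prior violation — fails.
(iii) ≤ 8 hrs duration — not met.
(b) = F OR F OR F = false.
(2): T AND F → false.
Overall = F OR F = false.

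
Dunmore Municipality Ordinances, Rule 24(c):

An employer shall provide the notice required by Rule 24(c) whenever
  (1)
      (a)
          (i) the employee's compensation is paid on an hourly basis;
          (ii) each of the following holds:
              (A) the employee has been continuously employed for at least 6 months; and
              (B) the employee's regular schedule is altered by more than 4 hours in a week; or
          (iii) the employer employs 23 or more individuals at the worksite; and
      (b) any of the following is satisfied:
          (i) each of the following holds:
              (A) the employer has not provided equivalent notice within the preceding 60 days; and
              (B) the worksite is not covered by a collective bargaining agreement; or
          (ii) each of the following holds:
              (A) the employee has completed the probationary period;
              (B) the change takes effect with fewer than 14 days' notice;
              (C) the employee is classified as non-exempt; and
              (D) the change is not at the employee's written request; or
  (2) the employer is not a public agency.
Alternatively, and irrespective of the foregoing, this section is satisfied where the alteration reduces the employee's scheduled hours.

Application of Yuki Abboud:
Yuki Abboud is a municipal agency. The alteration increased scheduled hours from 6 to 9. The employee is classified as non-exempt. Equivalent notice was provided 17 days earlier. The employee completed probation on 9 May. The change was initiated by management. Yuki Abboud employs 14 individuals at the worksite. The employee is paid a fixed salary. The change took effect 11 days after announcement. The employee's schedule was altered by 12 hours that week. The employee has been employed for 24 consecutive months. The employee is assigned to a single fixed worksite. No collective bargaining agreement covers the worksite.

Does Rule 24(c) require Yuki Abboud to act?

(i) hourly-paid — not satisfied.
(A) tenure ≥ 6 mo. — satisfied.
(B) schedule shift > 4h — holds.
So (ii) is satisfied (T AND T).
(iii) ≥ 23 at site — not satisfied.
So (a) is satisfied (F OR T OR F).
(A) no recent notice — not met.
(B) no CBA — holds.
(i) = F AND T = false.
(A) past probation — satisfied.
(B) < 14 days' notice — holds.
(C) non-exempt — holds.
(D) not employee-requested — met.
(ii) = T AND T AND T AND T = true.
(b) = F OR T = true.
(1) = T AND T = true.
(2) not (public agency) — not met.
Overall: T OR F → true.
Exception (hours reduced) — not satisfied.
Result: main true OR exception false → true.

Yes — required.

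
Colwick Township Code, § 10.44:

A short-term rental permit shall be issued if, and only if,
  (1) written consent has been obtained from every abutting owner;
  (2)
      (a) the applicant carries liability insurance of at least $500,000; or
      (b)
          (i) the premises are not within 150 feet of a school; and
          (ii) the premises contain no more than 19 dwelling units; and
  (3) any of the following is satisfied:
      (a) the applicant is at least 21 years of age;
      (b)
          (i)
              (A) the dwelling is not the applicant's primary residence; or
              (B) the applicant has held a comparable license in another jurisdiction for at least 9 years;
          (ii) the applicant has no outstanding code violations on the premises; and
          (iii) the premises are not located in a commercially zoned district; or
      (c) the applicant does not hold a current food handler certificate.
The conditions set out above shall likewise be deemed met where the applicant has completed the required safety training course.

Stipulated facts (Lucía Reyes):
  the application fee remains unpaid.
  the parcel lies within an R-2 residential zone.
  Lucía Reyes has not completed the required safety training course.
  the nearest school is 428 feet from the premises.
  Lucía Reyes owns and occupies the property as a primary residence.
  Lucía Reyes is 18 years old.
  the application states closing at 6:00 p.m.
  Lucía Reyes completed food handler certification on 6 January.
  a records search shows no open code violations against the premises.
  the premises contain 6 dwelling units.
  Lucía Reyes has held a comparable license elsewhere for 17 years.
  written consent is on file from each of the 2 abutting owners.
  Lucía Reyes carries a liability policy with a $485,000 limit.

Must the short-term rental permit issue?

Yes — granted.

(1) all abutters consent — satisfied.
(a) insurance ≥ $500,000 — not met.
(i) ≥150 ft from school — met.
(ii) ≤ 19 units — holds.
So (b) is satisfied (T AND T).
(2) = F OR T = true.
(a) age ≥ 21 — not met.
(A) not (primary residence) — not satisfied.
(B) prior license ≥ 9 yr — holds.
So (i) is satisfied (F OR T).
(ii) no code violations — satisfied.
(iii) not (commercially zoned) — satisfied.
So (b) is satisfied (T AND T AND T).
(c) not (food handler cert.) — not satisfied.
So (3) is satisfied (F OR T OR F).
So Overall is satisfied (T AND T AND T).
Exception (safety training) — not satisfied.
Result: main true OR exception false → true.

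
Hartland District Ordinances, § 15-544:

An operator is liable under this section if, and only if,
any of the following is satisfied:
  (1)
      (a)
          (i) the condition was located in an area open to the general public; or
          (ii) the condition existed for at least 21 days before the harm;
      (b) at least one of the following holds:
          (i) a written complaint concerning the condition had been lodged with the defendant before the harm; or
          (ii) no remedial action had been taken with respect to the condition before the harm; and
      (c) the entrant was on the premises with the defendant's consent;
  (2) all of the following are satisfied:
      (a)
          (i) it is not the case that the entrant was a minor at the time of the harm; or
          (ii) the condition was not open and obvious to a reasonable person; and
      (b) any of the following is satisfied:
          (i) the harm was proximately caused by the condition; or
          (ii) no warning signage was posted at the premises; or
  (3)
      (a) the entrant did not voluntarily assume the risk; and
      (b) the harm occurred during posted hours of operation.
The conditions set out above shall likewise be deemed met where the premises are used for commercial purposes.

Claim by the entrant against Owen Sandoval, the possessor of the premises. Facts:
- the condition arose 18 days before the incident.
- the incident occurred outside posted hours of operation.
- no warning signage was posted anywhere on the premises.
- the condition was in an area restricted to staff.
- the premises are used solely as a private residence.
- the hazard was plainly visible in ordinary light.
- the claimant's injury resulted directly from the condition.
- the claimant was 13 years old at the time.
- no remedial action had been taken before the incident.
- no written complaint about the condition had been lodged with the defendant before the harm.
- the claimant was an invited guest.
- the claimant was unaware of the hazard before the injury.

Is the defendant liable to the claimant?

No — not liable.

(i) public area — not satisfied.
(ii) condition ≥21 days old — fails.
So (a) is not satisfied (F OR F).
(i) complaint lodged — not satisfied.
(ii) no remedial action — satisfied.
(b) = F OR T = true.
(c) consent to enter — met.
(1) = F AND T AND T = false.
(i) not (entrant a minor) — not satisfied.
(ii) not open/obvious — not satisfied.
(a): F OR F → false.
(i) proximate cause — met.
(ii) no signage posted — holds.
(b) = T OR T = true.
(2): F AND T → false.
(a) no assumed risk — satisfied.
(b) during posted hours — not met.
So (3) is not satisfied (T AND F).
So Overall is not satisfied (F OR F OR F).
Exception (commercial use) — not satisfied.
Result: main false OR exception false → false.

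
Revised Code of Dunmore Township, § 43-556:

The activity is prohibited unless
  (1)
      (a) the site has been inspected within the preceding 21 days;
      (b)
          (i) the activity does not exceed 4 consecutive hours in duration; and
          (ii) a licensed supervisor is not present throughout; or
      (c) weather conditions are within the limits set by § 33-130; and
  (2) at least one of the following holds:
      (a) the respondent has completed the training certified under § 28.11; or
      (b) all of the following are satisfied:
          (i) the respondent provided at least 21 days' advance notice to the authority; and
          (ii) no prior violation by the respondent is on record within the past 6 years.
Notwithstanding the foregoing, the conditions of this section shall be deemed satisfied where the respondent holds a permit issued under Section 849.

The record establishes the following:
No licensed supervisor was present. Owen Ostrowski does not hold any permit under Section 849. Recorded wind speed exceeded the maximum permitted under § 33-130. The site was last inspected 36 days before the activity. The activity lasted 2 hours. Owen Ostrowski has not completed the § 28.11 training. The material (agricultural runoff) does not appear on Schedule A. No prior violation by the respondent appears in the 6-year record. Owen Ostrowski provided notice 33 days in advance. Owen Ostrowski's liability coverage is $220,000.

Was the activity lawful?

Yes — lawful.

(a) site inspected — not met.
(i) ≤ 4 hrs duration — met.
(ii) not (supervisor present) — holds.
(b): T AND T → true.
(c) weather ok — not met.
So (1) is satisfied (F OR T OR F).
(a) training certified — not met.
(i) ≥21 days' notice — satisfied.
(ii) no prior violation — met.
(b): T AND T → true.
(2) = F OR T = true.
So Overall is satisfied (T AND T).
Exception (holds permit) — not satisfied.
Result: main true OR exception false → true.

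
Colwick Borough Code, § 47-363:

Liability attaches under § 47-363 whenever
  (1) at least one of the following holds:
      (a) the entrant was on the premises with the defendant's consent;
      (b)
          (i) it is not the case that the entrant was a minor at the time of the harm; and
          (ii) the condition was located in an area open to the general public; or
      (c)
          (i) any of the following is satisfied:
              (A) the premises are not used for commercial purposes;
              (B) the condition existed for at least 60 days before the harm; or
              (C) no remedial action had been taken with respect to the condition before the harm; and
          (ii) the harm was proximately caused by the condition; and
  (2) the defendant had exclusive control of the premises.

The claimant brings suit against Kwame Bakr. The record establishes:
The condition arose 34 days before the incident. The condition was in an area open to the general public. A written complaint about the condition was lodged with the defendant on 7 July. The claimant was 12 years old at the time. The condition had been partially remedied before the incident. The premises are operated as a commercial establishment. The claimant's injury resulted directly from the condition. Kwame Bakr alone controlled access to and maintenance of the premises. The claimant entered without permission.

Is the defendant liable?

(a) consent to enter — not satisfied.
(i) not (entrant a minor) — not satisfied.
(ii) public area — satisfied.
(b): F AND T → false.
(A) not (commercial use) — not satisfied.
(B) condition ≥60 days old — fails.
(C) no remedial action — fails.
So (i) is not satisfied (F OR F OR F).
(ii) proximate cause — met.
(c) = F AND T = false.
(1) = F OR F OR F = false.
(2) exclusive control — holds.
Overall = F AND T = false.

No — not liable.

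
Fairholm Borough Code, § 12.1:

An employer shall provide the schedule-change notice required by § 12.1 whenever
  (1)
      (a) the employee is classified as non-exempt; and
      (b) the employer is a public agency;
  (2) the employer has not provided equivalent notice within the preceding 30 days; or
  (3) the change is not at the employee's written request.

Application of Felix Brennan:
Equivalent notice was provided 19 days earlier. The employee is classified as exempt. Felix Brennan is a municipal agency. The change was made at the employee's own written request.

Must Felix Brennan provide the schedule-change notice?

No — not required.

(a) non-exempt — not met.
(b) public agency — met.
(1) = F AND T = false.
(2) no recent notice — not satisfied.
(3) not employee-requested — not satisfied.
Overall = F OR F OR F = false.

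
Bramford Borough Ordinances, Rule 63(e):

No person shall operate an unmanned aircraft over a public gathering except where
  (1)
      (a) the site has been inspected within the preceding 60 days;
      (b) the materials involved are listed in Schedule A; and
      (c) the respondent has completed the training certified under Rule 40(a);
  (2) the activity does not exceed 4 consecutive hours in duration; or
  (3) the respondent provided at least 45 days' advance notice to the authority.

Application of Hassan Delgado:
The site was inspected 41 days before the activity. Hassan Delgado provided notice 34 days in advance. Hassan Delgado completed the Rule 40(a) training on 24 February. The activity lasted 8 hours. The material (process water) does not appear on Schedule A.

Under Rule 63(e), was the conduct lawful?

No — unlawful.

(a) site inspected — met.
(b) Schedule A material — not satisfied.
(c) training certified — holds.
(1): T AND F AND T → false.
(2) ≤ 4 hrs duration — fails.
(3) ≥45 days' notice — not satisfied.
Overall: F OR F OR F → false.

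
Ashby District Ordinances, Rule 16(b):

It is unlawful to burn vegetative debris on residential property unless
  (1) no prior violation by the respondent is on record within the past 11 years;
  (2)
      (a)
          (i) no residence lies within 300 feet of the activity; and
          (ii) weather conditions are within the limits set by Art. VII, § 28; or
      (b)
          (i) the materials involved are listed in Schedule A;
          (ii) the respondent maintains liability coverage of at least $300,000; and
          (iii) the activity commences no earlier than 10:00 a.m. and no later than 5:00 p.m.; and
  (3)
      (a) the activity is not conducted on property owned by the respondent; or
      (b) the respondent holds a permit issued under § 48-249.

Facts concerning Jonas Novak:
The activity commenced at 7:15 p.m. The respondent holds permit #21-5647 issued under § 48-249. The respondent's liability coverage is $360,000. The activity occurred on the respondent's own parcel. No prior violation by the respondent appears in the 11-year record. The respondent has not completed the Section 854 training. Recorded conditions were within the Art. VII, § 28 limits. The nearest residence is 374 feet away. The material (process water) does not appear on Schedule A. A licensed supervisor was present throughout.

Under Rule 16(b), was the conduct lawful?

(1) no prior violation — met.
(i) no residence in 300 ft — holds.
(ii) weather ok — met.
(a): T AND T → true.
(i) Schedule A material — not satisfied.
(ii) coverage ≥ $300,000 — met.
(iii) start within hours — not satisfied.
(b): F AND T AND F → false.
(2): T OR F → true.
(a) not (own property) — not satisfied.
(b) holds permit — met.
So (3) is satisfied (F OR T).
So Overall is satisfied (T AND T AND T).

Yes — lawful.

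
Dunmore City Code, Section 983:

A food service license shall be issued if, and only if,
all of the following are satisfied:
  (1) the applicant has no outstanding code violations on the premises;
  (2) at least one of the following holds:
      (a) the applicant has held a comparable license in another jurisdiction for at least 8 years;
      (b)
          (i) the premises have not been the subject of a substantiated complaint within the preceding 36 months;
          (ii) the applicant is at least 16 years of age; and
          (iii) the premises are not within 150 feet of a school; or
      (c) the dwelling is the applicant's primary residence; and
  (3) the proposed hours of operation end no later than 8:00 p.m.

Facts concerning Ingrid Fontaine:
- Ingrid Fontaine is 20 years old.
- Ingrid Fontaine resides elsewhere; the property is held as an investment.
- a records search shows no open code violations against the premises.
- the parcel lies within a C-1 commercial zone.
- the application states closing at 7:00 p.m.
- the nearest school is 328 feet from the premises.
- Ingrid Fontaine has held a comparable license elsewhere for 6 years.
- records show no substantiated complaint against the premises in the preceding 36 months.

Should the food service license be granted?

(1) no code violations — holds.
(a) prior license ≥ 8 yr — fails.
(i) no complaint in 36 mo. — satisfied.
(ii) age ≥ 16 — satisfied.
(iii) ≥150 ft from school — holds.
(b) = T AND T AND T = true.
(c) primary residence — not met.
(2) = F OR T OR F = true.
(3) closes by 8 p.m. — holds.
So Overall is satisfied (T AND T AND T).

Yes — granted.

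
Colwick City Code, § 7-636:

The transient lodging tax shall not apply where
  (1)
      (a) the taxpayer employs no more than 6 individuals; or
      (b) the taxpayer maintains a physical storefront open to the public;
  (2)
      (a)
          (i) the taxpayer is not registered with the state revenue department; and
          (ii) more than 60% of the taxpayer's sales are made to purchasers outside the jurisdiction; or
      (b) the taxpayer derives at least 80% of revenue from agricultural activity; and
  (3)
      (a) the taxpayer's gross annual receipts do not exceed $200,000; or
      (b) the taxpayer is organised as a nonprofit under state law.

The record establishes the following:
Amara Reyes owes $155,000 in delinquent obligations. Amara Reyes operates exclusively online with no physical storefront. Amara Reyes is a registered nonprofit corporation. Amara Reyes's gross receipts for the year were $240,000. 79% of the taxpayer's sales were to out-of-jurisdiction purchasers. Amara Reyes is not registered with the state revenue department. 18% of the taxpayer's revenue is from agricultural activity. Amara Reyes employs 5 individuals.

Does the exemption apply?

Yes — exempt.

(a) ≤ 6 employees — holds.
(b) has storefront — not satisfied.
(1) = T OR F = true.
(i) not (state-registered) — satisfied.
(ii) >60% out-of-jur. sales — met.
(a) = T AND T = true.
(b) ≥80% agricultural — fails.
(2) = T OR F = true.
(a) receipts ≤ $200,000 — not satisfied.
(b) nonprofit — holds.
(3) = F OR T = true.
Overall = T AND T AND T = true.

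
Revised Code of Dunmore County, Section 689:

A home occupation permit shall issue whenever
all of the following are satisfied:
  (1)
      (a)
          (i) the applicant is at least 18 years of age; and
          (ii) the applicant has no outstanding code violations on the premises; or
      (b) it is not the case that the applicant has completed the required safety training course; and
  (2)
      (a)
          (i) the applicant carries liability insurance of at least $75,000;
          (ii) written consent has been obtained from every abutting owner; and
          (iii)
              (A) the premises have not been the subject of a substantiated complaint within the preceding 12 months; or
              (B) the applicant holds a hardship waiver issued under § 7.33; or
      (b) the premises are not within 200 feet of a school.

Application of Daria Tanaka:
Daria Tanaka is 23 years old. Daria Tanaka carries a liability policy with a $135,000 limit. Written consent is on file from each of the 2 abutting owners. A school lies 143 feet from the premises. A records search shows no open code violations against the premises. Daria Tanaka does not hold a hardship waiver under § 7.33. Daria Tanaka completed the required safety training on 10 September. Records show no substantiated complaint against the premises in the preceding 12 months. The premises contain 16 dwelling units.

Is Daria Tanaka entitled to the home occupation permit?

Yes — granted.

(i) age ≥ 18 — met.
(ii) no code violations — met.
So (a) is satisfied (T AND T).
(b) not (safety training) — not satisfied.
(1): T OR F → true.
(i) insurance ≥ $75,000 — met.
(ii) all abutters consent — holds.
(A) no complaint in 12 mo. — satisfied.
(B) hardship waiver — not met.
(iii) = T OR F = true.
So (a) is satisfied (T AND T AND T).
(b) ≥200 ft from school — fails.
(2) = T OR F = true.
Overall = T AND T = true.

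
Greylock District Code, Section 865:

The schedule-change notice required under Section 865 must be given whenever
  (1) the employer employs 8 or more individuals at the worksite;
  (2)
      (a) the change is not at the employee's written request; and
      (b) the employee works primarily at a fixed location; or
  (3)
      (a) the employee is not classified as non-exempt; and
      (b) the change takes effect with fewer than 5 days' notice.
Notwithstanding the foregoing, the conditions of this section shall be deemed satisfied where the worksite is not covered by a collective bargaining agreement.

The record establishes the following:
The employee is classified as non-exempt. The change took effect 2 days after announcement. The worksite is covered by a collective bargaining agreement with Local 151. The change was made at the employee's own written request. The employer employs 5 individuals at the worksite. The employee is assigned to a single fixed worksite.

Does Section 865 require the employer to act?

(1) ≥ 8 at site — fails.
(a) not employee-requested — not satisfied.
(b) fixed location — holds.
(2) = F AND T = false.
(a) not (non-exempt) — fails.
(b) < 5 days' notice — holds.
So (3) is not satisfied (F AND T).
Overall = F OR F OR F = false.
Exception (no CBA) — not satisfied.
Result: main false OR exception false → false.

No — not required.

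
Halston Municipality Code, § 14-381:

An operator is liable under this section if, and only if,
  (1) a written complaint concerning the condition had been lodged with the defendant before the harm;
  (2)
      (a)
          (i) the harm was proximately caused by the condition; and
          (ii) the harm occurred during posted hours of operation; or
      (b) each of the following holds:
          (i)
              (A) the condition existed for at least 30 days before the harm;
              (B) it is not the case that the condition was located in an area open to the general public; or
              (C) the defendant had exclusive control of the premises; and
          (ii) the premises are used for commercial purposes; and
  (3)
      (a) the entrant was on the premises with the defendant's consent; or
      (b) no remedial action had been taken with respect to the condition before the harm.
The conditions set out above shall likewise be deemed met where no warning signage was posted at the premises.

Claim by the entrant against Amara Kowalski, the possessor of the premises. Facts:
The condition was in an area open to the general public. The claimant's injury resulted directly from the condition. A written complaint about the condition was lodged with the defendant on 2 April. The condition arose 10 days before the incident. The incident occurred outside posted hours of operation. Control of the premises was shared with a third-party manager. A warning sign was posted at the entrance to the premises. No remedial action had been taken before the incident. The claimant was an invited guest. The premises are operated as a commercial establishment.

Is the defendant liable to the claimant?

(1) complaint lodged — holds.
(i) proximate cause — satisfied.
(ii) during posted hours — not satisfied.
So (a) is not satisfied (T AND F).
(A) condition ≥30 days old — not satisfied.
(B) not (public area) — not satisfied.
(C) exclusive control — not satisfied.
(i): F OR F OR F → false.
(ii) commercial use — satisfied.
(b): F AND T → false.
So (2) is not satisfied (F OR F).
(a) consent to enter — holds.
(b) no remedial action — met.
So (3) is satisfied (T OR T).
Overall = T AND F AND T = false.
Exception (no signage posted) — not satisfied.
Result: main false OR exception false → false.

No — not liable.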